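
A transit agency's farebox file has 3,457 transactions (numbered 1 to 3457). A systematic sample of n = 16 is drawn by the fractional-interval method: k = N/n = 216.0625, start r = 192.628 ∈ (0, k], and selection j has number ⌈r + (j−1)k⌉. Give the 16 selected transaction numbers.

j=1: r + 0k = 192.628 → ⌈·⌉ = 193
j=2: r + 1k = 408.6905 → ⌈·⌉ = 409
j=3: r + 2k = 624.753 → ⌈·⌉ = 625
j=4: r + 3k = 840.8155 → ⌈·⌉ = 841
j=5: r + 4k = 1056.878 → ⌈·⌉ = 1057
j=6: r + 5k = 1272.9405 → ⌈·⌉ = 1273
j=7: r + 6k = 1489.003 → ⌈·⌉ = 1490
j=8: r + 7k = 1705.0655 → ⌈·⌉ = 1706
j=9: r + 8k = 1921.128 → ⌈·⌉ = 1922
j=10: r + 9k = 2137.1905 → ⌈·⌉ = 2138
j=11: r + 10k = 2353.253 → ⌈·⌉ = 2354
j=12: r + 11k = 2569.3155 → ⌈·⌉ = 2570
j=13: r + 12k = 2785.378 → ⌈·⌉ = 2786
j=14: r + 13k = 3001.4405 → ⌈·⌉ = 3002
j=15: r + 14k = 3217.503 → ⌈·⌉ = 3218
j=16: r + 15k = 3433.5655 → ⌈·⌉ = 3434

193, 409, 625, 841, 1057, 1273, 1490, 1706, 1922, 2138, 2354, 2570, 2786, 3002, 3218, 3434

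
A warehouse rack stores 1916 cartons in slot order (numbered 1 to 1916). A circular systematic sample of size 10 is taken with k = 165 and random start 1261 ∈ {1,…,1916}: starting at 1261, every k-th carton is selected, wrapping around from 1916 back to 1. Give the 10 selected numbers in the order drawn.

Selection 1: 1261
Selection 2: 1261 + 165 = 1426
Selection 3: 1426 + 165 = 1591
Selection 4: 1591 + 165 = 1756
Selection 5: 1756 + 165 = 1921 → 1921 − 1916 = 5
Selection 6: 5 + 165 = 170
Selection 7: 170 + 165 = 335
Selection 8: 335 + 165 = 500
Selection 9: 500 + 165 = 665
Selection 10: 665 + 165 = 830

1261, 1426, 1591, 1756, 5, 170, 335, 500, 665, 830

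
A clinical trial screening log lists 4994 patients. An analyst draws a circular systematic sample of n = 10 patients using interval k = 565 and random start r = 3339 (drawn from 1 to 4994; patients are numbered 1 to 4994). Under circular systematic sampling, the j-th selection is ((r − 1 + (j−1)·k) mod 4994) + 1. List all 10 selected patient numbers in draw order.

3339, 3904, 4469, 40, 605, 1170, 1735, 2300, 2865, 3430

Selection 1: 3339
Selection 2: 3339 + 565 = 3904
Selection 3: 3904 + 565 = 4469
Selection 4: 4469 + 565 = 5034 → 5034 − 4994 = 40
Selection 5: 40 + 565 = 605
Selection 6: 605 + 565 = 1170
Selection 7: 1170 + 565 = 1735
Selection 8: 1735 + 565 = 2300
Selection 9: 2300 + 565 = 2865
Selection 10: 2865 + 565 = 3430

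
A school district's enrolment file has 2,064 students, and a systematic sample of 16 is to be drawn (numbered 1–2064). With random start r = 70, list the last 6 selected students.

1360, 1489, 1618, 1747, 1876, 2005

k = N/n = 2064/16 = 129
11th selection = 70 + 10×129 = 1360
12th: 1360 + 129 = 1489
13th: 1489 + 129 = 1618
14th: 1618 + 129 = 1747
15th: 1747 + 129 = 1876
16th: 1876 + 129 = 2005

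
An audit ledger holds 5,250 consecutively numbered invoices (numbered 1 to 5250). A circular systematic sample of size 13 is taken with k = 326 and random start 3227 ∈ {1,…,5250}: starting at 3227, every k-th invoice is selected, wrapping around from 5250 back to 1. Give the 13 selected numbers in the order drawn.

Selection 1: 3227
Selection 2: 3227 + 326 = 3553
Selection 3: 3553 + 326 = 3879
Selection 4: 3879 + 326 = 4205
Selection 5: 4205 + 326 = 4531
Selection 6: 4531 + 326 = 4857
Selection 7: 4857 + 326 = 5183
Selection 8: 5183 + 326 = 5509 → 5509 − 5250 = 259
Selection 9: 259 + 326 = 585
Selection 10: 585 + 326 = 911
Selection 11: 911 + 326 = 1237
Selection 12: 1237 + 326 = 1563
Selection 13: 1563 + 326 = 1889

3227, 3553, 3879, 4205, 4531, 4857, 5183, 259, 585, 911, 1237, 1563, 1889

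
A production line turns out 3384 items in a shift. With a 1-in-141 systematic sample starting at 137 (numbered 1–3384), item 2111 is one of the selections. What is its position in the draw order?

k = 141
position = (2111 − 137)/141 + 1 = 1974/141 + 1 = 14 + 1 = 15

15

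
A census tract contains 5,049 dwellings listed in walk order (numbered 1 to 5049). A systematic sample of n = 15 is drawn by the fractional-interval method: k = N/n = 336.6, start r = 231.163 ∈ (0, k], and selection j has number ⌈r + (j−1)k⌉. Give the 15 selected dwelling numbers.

232, 568, 905, 1241, 1578, 1915, 2251, 2588, 2924, 3261, 3598, 3934, 4271, 4607, 4944

j=1: r + 0k = 231.163 → ⌈·⌉ = 232
j=2: r + 1k = 567.763 → ⌈·⌉ = 568
j=3: r + 2k = 904.363 → ⌈·⌉ = 905
j=4: r + 3k = 1240.963 → ⌈·⌉ = 1241
j=5: r + 4k = 1577.563 → ⌈·⌉ = 1578
j=6: r + 5k = 1914.163 → ⌈·⌉ = 1915
j=7: r + 6k = 2250.763 → ⌈·⌉ = 2251
j=8: r + 7k = 2587.363 → ⌈·⌉ = 2588
j=9: r + 8k = 2923.963 → ⌈·⌉ = 2924
j=10: r + 9k = 3260.563 → ⌈·⌉ = 3261
j=11: r + 10k = 3597.163 → ⌈·⌉ = 3598
j=12: r + 11k = 3933.763 → ⌈·⌉ = 3934
j=13: r + 12k = 4270.363 → ⌈·⌉ = 4271
j=14: r + 13k = 4606.963 → ⌈·⌉ = 4607
j=15: r + 14k = 4943.563 → ⌈·⌉ = 4944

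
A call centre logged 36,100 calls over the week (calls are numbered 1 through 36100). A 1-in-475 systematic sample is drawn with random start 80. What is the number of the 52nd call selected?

k = 475
52nd selection = r + (52−1)·k = 80 + 51×475 = 80 + 24225 = 24305

24305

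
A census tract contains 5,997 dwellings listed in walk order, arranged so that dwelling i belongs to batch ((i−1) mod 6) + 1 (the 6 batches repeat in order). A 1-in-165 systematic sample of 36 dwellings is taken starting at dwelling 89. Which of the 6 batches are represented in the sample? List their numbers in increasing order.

2, 5

Consecutive selections differ by k = 165, so their batch numbers differ by 165 mod 6 = 3.
gcd(165, 6) = 3, so the sample visits 6/3 = 2 distinct residues mod 6.
Start 89 is batch 5; the batches hit are 2, 5.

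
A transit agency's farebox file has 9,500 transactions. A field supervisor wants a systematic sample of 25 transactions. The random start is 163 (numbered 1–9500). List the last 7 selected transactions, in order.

k = N/n = 9500/25 = 380
19th selection = 163 + 18×380 = 7003
20th: 7003 + 380 = 7383
21st: 7383 + 380 = 7763
22nd: 7763 + 380 = 8143
23rd: 8143 + 380 = 8523
24th: 8523 + 380 = 8903
25th: 8903 + 380 = 9283

7003, 7383, 7763, 8143, 8523, 8903, 9283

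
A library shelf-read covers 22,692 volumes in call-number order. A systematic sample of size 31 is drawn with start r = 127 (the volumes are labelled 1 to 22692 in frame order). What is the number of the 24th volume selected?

16963

k = 22692/31 = 732
24th selection = r + (24−1)·k = 127 + 23×732 = 127 + 16836 = 16963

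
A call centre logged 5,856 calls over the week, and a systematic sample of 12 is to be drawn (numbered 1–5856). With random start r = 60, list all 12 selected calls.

k = N/n = 5856/12 = 488
call 1: 60
call 2: 60 + 488 = 548
call 3: 548 + 488 = 1036
call 4: 1036 + 488 = 1524
call 5: 1524 + 488 = 2012
call 6: 2012 + 488 = 2500
call 7: 2500 + 488 = 2988
call 8: 2988 + 488 = 3476
call 9: 3476 + 488 = 3964
call 10: 3964 + 488 = 4452
call 11: 4452 + 488 = 4940
call 12: 4940 + 488 = 5428

60, 548, 1036, 1524, 2012, 2500, 2988, 3476, 3964, 4452, 4940, 5428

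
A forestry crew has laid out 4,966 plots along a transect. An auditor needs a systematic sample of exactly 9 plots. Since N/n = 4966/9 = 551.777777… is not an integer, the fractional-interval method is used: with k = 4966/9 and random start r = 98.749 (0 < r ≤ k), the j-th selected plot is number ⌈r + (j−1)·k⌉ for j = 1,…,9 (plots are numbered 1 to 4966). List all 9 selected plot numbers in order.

j=1: r + 0k = 98.749 → ⌈·⌉ = 99
j=2: r + 1k = 650.526777… → ⌈·⌉ = 651
j=3: r + 2k = 1202.304555… → ⌈·⌉ = 1203
j=4: r + 3k = 1754.082333… → ⌈·⌉ = 1755
j=5: r + 4k = 2305.860111… → ⌈·⌉ = 2306
j=6: r + 5k = 2857.637888… → ⌈·⌉ = 2858
j=7: r + 6k = 3409.415666… → ⌈·⌉ = 3410
j=8: r + 7k = 3961.193444… → ⌈·⌉ = 3962
j=9: r + 8k = 4512.971222… → ⌈·⌉ = 4513

99, 651, 1203, 1755, 2306, 2858, 3410, 3962, 4513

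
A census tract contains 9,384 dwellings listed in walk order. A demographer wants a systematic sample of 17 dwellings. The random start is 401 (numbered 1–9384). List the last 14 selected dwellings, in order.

k = N/n = 9384/17 = 552
4th selection = 401 + 3×552 = 2057
5th: 2057 + 552 = 2609
6th: 2609 + 552 = 3161
7th: 3161 + 552 = 3713
8th: 3713 + 552 = 4265
9th: 4265 + 552 = 4817
10th: 4817 + 552 = 5369
11th: 5369 + 552 = 5921
12th: 5921 + 552 = 6473
13th: 6473 + 552 = 7025
14th: 7025 + 552 = 7577
15th: 7577 + 552 = 8129
16th: 8129 + 552 = 8681
17th: 8681 + 552 = 9233

2057, 2609, 3161, 3713, 4265, 4817, 5369, 5921, 6473, 7025, 7577, 8129, 8681, 9233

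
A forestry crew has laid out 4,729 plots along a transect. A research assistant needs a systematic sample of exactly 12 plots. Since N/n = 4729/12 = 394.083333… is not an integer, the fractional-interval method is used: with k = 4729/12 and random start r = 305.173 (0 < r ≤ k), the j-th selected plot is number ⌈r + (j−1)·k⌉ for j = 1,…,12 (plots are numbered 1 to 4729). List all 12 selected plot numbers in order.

j=1: r + 0k = 305.173 → ⌈·⌉ = 306
j=2: r + 1k = 699.256333… → ⌈·⌉ = 700
j=3: r + 2k = 1093.339666… → ⌈·⌉ = 1094
j=4: r + 3k = 1487.423 → ⌈·⌉ = 1488
j=5: r + 4k = 1881.506333… → ⌈·⌉ = 1882
j=6: r + 5k = 2275.589666… → ⌈·⌉ = 2276
j=7: r + 6k = 2669.673 → ⌈·⌉ = 2670
j=8: r + 7k = 3063.756333… → ⌈·⌉ = 3064
j=9: r + 8k = 3457.839666… → ⌈·⌉ = 3458
j=10: r + 9k = 3851.923 → ⌈·⌉ = 3852
j=11: r + 10k = 4246.006333… → ⌈·⌉ = 4247
j=12: r + 11k = 4640.089666… → ⌈·⌉ = 4641

306, 700, 1094, 1488, 1882, 2276, 2670, 3064, 3458, 3852, 4247, 4641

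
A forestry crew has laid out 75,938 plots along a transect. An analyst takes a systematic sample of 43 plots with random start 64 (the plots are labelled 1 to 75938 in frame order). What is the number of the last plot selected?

k = 75938/43 = 1766
43rd selection = r + (43−1)·k = 64 + 42×1766 = 64 + 74172 = 74236

74236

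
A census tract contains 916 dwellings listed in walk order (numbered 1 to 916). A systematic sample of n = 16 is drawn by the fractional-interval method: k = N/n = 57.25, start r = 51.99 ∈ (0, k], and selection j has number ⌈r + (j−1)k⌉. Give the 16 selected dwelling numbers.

52, 110, 167, 224, 281, 339, 396, 453, 510, 568, 625, 682, 739, 797, 854, 911

j=1: r + 0k = 51.99 → ⌈·⌉ = 52
j=2: r + 1k = 109.24 → ⌈·⌉ = 110
j=3: r + 2k = 166.49 → ⌈·⌉ = 167
j=4: r + 3k = 223.74 → ⌈·⌉ = 224
j=5: r + 4k = 280.99 → ⌈·⌉ = 281
j=6: r + 5k = 338.24 → ⌈·⌉ = 339
j=7: r + 6k = 395.49 → ⌈·⌉ = 396
j=8: r + 7k = 452.74 → ⌈·⌉ = 453
j=9: r + 8k = 509.99 → ⌈·⌉ = 510
j=10: r + 9k = 567.24 → ⌈·⌉ = 568
j=11: r + 10k = 624.49 → ⌈·⌉ = 625
j=12: r + 11k = 681.74 → ⌈·⌉ = 682
j=13: r + 12k = 738.99 → ⌈·⌉ = 739
j=14: r + 13k = 796.24 → ⌈·⌉ = 797
j=15: r + 14k = 853.49 → ⌈·⌉ = 854
j=16: r + 15k = 910.74 → ⌈·⌉ = 911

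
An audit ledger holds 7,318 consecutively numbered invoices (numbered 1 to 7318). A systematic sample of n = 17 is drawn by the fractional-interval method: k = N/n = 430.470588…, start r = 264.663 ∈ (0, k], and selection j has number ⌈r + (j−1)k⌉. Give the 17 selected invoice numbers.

j=1: r + 0k = 264.663 → ⌈·⌉ = 265
j=2: r + 1k = 695.133588… → ⌈·⌉ = 696
j=3: r + 2k = 1125.604176… → ⌈·⌉ = 1126
j=4: r + 3k = 1556.074764… → ⌈·⌉ = 1557
j=5: r + 4k = 1986.545352… → ⌈·⌉ = 1987
j=6: r + 5k = 2417.015941… → ⌈·⌉ = 2418
j=7: r + 6k = 2847.486529… → ⌈·⌉ = 2848
j=8: r + 7k = 3277.957117… → ⌈·⌉ = 3278
j=9: r + 8k = 3708.427705… → ⌈·⌉ = 3709
j=10: r + 9k = 4138.898294… → ⌈·⌉ = 4139
j=11: r + 10k = 4569.368882… → ⌈·⌉ = 4570
j=12: r + 11k = 4999.839470… → ⌈·⌉ = 5000
j=13: r + 12k = 5430.310058… → ⌈·⌉ = 5431
j=14: r + 13k = 5860.780647… → ⌈·⌉ = 5861
j=15: r + 14k = 6291.251235… → ⌈·⌉ = 6292
j=16: r + 15k = 6721.721823… → ⌈·⌉ = 6722
j=17: r + 16k = 7152.192411… → ⌈·⌉ = 7153

265, 696, 1126, 1557, 1987, 2418, 2848, 3278, 3709, 4139, 4570, 5000, 5431, 5861, 6292, 6722, 7153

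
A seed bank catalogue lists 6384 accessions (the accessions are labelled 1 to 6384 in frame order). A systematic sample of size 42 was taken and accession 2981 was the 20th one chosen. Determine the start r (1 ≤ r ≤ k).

93

k = 6384/42 = 152
r = 2981 − (20−1)×152 = 2981 − 2888 = 93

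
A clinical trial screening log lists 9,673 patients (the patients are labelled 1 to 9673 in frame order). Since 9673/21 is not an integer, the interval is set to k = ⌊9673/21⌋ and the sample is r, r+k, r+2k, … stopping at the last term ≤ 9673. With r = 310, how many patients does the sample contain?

21

k = ⌊9673/21⌋ = 460
Achieved size = ⌊(9673 − 310)/460⌋ + 1 = ⌊9363/460⌋ + 1 = 20 + 1 = 21
(last selection: 310 + 20×460 = 9510 ≤ 9673; next would be 9970 > 9673)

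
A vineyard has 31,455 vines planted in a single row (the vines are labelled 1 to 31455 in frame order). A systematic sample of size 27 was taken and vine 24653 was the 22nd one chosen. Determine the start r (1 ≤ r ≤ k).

188

k = 31455/27 = 1165
r = 24653 − (22−1)×1165 = 24653 − 24465 = 188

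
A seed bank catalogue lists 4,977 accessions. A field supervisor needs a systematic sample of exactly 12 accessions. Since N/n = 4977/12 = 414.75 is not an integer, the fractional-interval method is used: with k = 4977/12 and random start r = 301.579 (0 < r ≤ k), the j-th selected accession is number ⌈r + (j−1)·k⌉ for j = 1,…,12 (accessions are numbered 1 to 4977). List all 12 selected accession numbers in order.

302, 717, 1132, 1546, 1961, 2376, 2791, 3205, 3620, 4035, 4450, 4864

j=1: r + 0k = 301.579 → ⌈·⌉ = 302
j=2: r + 1k = 716.329 → ⌈·⌉ = 717
j=3: r + 2k = 1131.079 → ⌈·⌉ = 1132
j=4: r + 3k = 1545.829 → ⌈·⌉ = 1546
j=5: r + 4k = 1960.579 → ⌈·⌉ = 1961
j=6: r + 5k = 2375.329 → ⌈·⌉ = 2376
j=7: r + 6k = 2790.079 → ⌈·⌉ = 2791
j=8: r + 7k = 3204.829 → ⌈·⌉ = 3205
j=9: r + 8k = 3619.579 → ⌈·⌉ = 3620
j=10: r + 9k = 4034.329 → ⌈·⌉ = 4035
j=11: r + 10k = 4449.079 → ⌈·⌉ = 4450
j=12: r + 11k = 4863.829 → ⌈·⌉ = 4864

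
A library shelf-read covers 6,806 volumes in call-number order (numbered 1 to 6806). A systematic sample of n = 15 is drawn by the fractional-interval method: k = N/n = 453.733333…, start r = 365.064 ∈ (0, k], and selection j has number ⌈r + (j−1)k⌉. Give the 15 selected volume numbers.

j=1: r + 0k = 365.064 → ⌈·⌉ = 366
j=2: r + 1k = 818.797333… → ⌈·⌉ = 819
j=3: r + 2k = 1272.530666… → ⌈·⌉ = 1273
j=4: r + 3k = 1726.264 → ⌈·⌉ = 1727
j=5: r + 4k = 2179.997333… → ⌈·⌉ = 2180
j=6: r + 5k = 2633.730666… → ⌈·⌉ = 2634
j=7: r + 6k = 3087.464 → ⌈·⌉ = 3088
j=8: r + 7k = 3541.197333… → ⌈·⌉ = 3542
j=9: r + 8k = 3994.930666… → ⌈·⌉ = 3995
j=10: r + 9k = 4448.664 → ⌈·⌉ = 4449
j=11: r + 10k = 4902.397333… → ⌈·⌉ = 4903
j=12: r + 11k = 5356.130666… → ⌈·⌉ = 5357
j=13: r + 12k = 5809.864 → ⌈·⌉ = 5810
j=14: r + 13k = 6263.597333… → ⌈·⌉ = 6264
j=15: r + 14k = 6717.330666… → ⌈·⌉ = 6718

366, 819, 1273, 1727, 2180, 2634, 3088, 3542, 3995, 4449, 4903, 5357, 5810, 6264, 6718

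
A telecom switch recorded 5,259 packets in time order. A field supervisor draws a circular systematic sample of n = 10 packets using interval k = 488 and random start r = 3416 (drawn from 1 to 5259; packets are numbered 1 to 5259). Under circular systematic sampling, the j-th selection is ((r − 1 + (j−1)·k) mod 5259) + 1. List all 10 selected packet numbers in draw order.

3416, 3904, 4392, 4880, 109, 597, 1085, 1573, 2061, 2549

Selection 1: 3416
Selection 2: 3416 + 488 = 3904
Selection 3: 3904 + 488 = 4392
Selection 4: 4392 + 488 = 4880
Selection 5: 4880 + 488 = 5368 → 5368 − 5259 = 109
Selection 6: 109 + 488 = 597
Selection 7: 597 + 488 = 1085
Selection 8: 1085 + 488 = 1573
Selection 9: 1573 + 488 = 2061
Selection 10: 2061 + 488 = 2549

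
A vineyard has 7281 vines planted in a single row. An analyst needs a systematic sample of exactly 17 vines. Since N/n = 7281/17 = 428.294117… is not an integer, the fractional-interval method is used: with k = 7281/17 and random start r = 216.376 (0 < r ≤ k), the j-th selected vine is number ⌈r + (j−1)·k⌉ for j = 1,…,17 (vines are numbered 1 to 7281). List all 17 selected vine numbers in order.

j=1: r + 0k = 216.376 → ⌈·⌉ = 217
j=2: r + 1k = 644.670117… → ⌈·⌉ = 645
j=3: r + 2k = 1072.964235… → ⌈·⌉ = 1073
j=4: r + 3k = 1501.258352… → ⌈·⌉ = 1502
j=5: r + 4k = 1929.552470… → ⌈·⌉ = 1930
j=6: r + 5k = 2357.846588… → ⌈·⌉ = 2358
j=7: r + 6k = 2786.140705… → ⌈·⌉ = 2787
j=8: r + 7k = 3214.434823… → ⌈·⌉ = 3215
j=9: r + 8k = 3642.728941… → ⌈·⌉ = 3643
j=10: r + 9k = 4071.023058… → ⌈·⌉ = 4072
j=11: r + 10k = 4499.317176… → ⌈·⌉ = 4500
j=12: r + 11k = 4927.611294… → ⌈·⌉ = 4928
j=13: r + 12k = 5355.905411… → ⌈·⌉ = 5356
j=14: r + 13k = 5784.199529… → ⌈·⌉ = 5785
j=15: r + 14k = 6212.493647… → ⌈·⌉ = 6213
j=16: r + 15k = 6640.787764… → ⌈·⌉ = 6641
j=17: r + 16k = 7069.081882… → ⌈·⌉ = 7070

217, 645, 1073, 1502, 1930, 2358, 2787, 3215, 3643, 4072, 4500, 4928, 5356, 5785, 6213, 6641, 7070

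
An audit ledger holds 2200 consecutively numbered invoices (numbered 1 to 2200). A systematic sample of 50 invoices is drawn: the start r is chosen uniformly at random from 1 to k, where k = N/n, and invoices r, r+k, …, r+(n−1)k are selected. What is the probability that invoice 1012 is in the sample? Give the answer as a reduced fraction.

k = 2200/50 = 44.
Invoice 1012 is selected iff r ≡ 1012 (mod 44); exactly one such r in {1,…,44}.
Inclusion probability = 1/44.

1/44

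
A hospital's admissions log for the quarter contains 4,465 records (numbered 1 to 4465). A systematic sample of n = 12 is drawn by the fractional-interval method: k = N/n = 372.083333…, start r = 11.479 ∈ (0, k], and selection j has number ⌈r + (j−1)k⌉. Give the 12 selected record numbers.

j=1: r + 0k = 11.479 → ⌈·⌉ = 12
j=2: r + 1k = 383.562333… → ⌈·⌉ = 384
j=3: r + 2k = 755.645666… → ⌈·⌉ = 756
j=4: r + 3k = 1127.729 → ⌈·⌉ = 1128
j=5: r + 4k = 1499.812333… → ⌈·⌉ = 1500
j=6: r + 5k = 1871.895666… → ⌈·⌉ = 1872
j=7: r + 6k = 2243.979 → ⌈·⌉ = 2244
j=8: r + 7k = 2616.062333… → ⌈·⌉ = 2617
j=9: r + 8k = 2988.145666… → ⌈·⌉ = 2989
j=10: r + 9k = 3360.229 → ⌈·⌉ = 3361
j=11: r + 10k = 3732.312333… → ⌈·⌉ = 3733
j=12: r + 11k = 4104.395666… → ⌈·⌉ = 4105

12, 384, 756, 1128, 1500, 1872, 2244, 2617, 2989, 3361, 3733, 4105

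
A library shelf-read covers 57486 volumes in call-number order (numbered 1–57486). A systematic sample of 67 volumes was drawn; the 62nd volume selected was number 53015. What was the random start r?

k = 57486/67 = 858
r = 53015 − (62−1)×858 = 53015 − 52338 = 677

677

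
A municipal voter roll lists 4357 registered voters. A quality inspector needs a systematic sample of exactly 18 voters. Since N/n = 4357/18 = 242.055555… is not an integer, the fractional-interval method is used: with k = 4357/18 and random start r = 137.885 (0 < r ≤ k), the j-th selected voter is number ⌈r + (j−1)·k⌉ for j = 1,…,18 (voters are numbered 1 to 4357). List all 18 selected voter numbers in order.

138, 380, 622, 865, 1107, 1349, 1591, 1833, 2075, 2317, 2559, 2801, 3043, 3285, 3527, 3769, 4011, 4253

j=1: r + 0k = 137.885 → ⌈·⌉ = 138
j=2: r + 1k = 379.940555… → ⌈·⌉ = 380
j=3: r + 2k = 621.996111… → ⌈·⌉ = 622
j=4: r + 3k = 864.051666… → ⌈·⌉ = 865
j=5: r + 4k = 1106.107222… → ⌈·⌉ = 1107
j=6: r + 5k = 1348.162777… → ⌈·⌉ = 1349
j=7: r + 6k = 1590.218333… → ⌈·⌉ = 1591
j=8: r + 7k = 1832.273888… → ⌈·⌉ = 1833
j=9: r + 8k = 2074.329444… → ⌈·⌉ = 2075
j=10: r + 9k = 2316.385 → ⌈·⌉ = 2317
j=11: r + 10k = 2558.440555… → ⌈·⌉ = 2559
j=12: r + 11k = 2800.496111… → ⌈·⌉ = 2801
j=13: r + 12k = 3042.551666… → ⌈·⌉ = 3043
j=14: r + 13k = 3284.607222… → ⌈·⌉ = 3285
j=15: r + 14k = 3526.662777… → ⌈·⌉ = 3527
j=16: r + 15k = 3768.718333… → ⌈·⌉ = 3769
j=17: r + 16k = 4010.773888… → ⌈·⌉ = 4011
j=18: r + 17k = 4252.829444… → ⌈·⌉ = 4253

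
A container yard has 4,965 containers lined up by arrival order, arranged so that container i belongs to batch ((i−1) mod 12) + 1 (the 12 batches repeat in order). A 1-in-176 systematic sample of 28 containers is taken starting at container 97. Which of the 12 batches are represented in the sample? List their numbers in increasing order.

Consecutive selections differ by k = 176, so their batch numbers differ by 176 mod 12 = 8.
gcd(176, 12) = 4, so the sample visits 12/4 = 3 distinct residues mod 12.
Start 97 is batch 1; the batches hit are 1, 5, 9.

1, 5, 9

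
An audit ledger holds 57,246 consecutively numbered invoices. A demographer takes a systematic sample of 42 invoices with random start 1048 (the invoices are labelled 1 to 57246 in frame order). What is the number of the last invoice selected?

56931

k = 57246/42 = 1363
42nd selection = r + (42−1)·k = 1048 + 41×1363 = 1048 + 55883 = 56931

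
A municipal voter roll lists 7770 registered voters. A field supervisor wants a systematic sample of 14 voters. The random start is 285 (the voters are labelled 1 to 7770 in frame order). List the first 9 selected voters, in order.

285, 840, 1395, 1950, 2505, 3060, 3615, 4170, 4725

k = N/n = 7770/14 = 555
voter 1: 285
voter 2: 285 + 555 = 840
voter 3: 840 + 555 = 1395
voter 4: 1395 + 555 = 1950
voter 5: 1950 + 555 = 2505
voter 6: 2505 + 555 = 3060
voter 7: 3060 + 555 = 3615
voter 8: 3615 + 555 = 4170
voter 9: 4170 + 555 = 4725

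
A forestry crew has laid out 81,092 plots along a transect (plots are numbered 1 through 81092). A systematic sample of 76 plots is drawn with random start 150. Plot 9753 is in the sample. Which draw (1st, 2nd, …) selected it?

10

k = 81092/76 = 1067
position = (9753 − 150)/1067 + 1 = 9603/1067 + 1 = 9 + 1 = 10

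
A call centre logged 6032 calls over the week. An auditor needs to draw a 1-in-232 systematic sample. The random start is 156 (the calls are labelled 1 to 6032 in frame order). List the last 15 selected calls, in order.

2708, 2940, 3172, 3404, 3636, 3868, 4100, 4332, 4564, 4796, 5028, 5260, 5492, 5724, 5956

12th selection = 156 + 11×232 = 2708
13th: 2708 + 232 = 2940
14th: 2940 + 232 = 3172
15th: 3172 + 232 = 3404
16th: 3404 + 232 = 3636
17th: 3636 + 232 = 3868
18th: 3868 + 232 = 4100
19th: 4100 + 232 = 4332
20th: 4332 + 232 = 4564
21st: 4564 + 232 = 4796
22nd: 4796 + 232 = 5028
23rd: 5028 + 232 = 5260
24th: 5260 + 232 = 5492
25th: 5492 + 232 = 5724
26th: 5724 + 232 = 5956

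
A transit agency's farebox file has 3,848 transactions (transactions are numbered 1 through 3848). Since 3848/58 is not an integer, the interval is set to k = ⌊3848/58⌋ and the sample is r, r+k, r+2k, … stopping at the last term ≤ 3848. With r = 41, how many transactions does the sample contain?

58

k = ⌊3848/58⌋ = 66
Achieved size = ⌊(3848 − 41)/66⌋ + 1 = ⌊3807/66⌋ + 1 = 57 + 1 = 58
(last selection: 41 + 57×66 = 3803 ≤ 3848; next would be 3869 > 3848)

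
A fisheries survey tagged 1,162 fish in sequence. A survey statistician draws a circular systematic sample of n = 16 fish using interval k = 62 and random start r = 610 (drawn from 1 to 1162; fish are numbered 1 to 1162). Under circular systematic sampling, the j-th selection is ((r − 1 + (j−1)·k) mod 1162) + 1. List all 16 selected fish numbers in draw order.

610, 672, 734, 796, 858, 920, 982, 1044, 1106, 6, 68, 130, 192, 254, 316, 378

Selection 1: 610
Selection 2: 610 + 62 = 672
Selection 3: 672 + 62 = 734
Selection 4: 734 + 62 = 796
Selection 5: 796 + 62 = 858
Selection 6: 858 + 62 = 920
Selection 7: 920 + 62 = 982
Selection 8: 982 + 62 = 1044
Selection 9: 1044 + 62 = 1106
Selection 10: 1106 + 62 = 1168 → 1168 − 1162 = 6
Selection 11: 6 + 62 = 68
Selection 12: 68 + 62 = 130
Selection 13: 130 + 62 = 192
Selection 14: 192 + 62 = 254
Selection 15: 254 + 62 = 316
Selection 16: 316 + 62 = 378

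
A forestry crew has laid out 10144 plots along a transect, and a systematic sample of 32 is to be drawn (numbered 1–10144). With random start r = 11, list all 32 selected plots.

11, 328, 645, 962, 1279, 1596, 1913, 2230, 2547, 2864, 3181, 3498, 3815, 4132, 4449, 4766, 5083, 5400, 5717, 6034, 6351, 6668, 6985, 7302, 7619, 7936, 8253, 8570, 8887, 9204, 9521, 9838

k = N/n = 10144/32 = 317
plot 1: 11
plot 2: 11 + 317 = 328
plot 3: 328 + 317 = 645
plot 4: 645 + 317 = 962
plot 5: 962 + 317 = 1279
plot 6: 1279 + 317 = 1596
plot 7: 1596 + 317 = 1913
plot 8: 1913 + 317 = 2230
plot 9: 2230 + 317 = 2547
plot 10: 2547 + 317 = 2864
plot 11: 2864 + 317 = 3181
plot 12: 3181 + 317 = 3498
plot 13: 3498 + 317 = 3815
plot 14: 3815 + 317 = 4132
plot 15: 4132 + 317 = 4449
plot 16: 4449 + 317 = 4766
plot 17: 4766 + 317 = 5083
plot 18: 5083 + 317 = 5400
plot 19: 5400 + 317 = 5717
plot 20: 5717 + 317 = 6034
plot 21: 6034 + 317 = 6351
plot 22: 6351 + 317 = 6668
plot 23: 6668 + 317 = 6985
plot 24: 6985 + 317 = 7302
plot 25: 7302 + 317 = 7619
plot 26: 7619 + 317 = 7936
plot 27: 7936 + 317 = 8253
plot 28: 8253 + 317 = 8570
plot 29: 8570 + 317 = 8887
plot 30: 8887 + 317 = 9204
plot 31: 9204 + 317 = 9521
plot 32: 9521 + 317 = 9838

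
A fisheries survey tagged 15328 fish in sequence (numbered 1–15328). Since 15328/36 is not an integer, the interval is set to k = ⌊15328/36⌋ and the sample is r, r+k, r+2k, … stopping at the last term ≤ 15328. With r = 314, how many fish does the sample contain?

k = ⌊15328/36⌋ = 425
Achieved size = ⌊(15328 − 314)/425⌋ + 1 = ⌊15014/425⌋ + 1 = 35 + 1 = 36
(last selection: 314 + 35×425 = 15189 ≤ 15328; next would be 15614 > 15328)

36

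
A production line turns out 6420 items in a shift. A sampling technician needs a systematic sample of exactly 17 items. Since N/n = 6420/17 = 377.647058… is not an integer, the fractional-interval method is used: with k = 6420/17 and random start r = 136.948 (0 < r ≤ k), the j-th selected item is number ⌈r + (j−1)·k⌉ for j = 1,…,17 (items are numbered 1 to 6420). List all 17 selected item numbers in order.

137, 515, 893, 1270, 1648, 2026, 2403, 2781, 3159, 3536, 3914, 4292, 4669, 5047, 5425, 5802, 6180

j=1: r + 0k = 136.948 → ⌈·⌉ = 137
j=2: r + 1k = 514.595058… → ⌈·⌉ = 515
j=3: r + 2k = 892.242117… → ⌈·⌉ = 893
j=4: r + 3k = 1269.889176… → ⌈·⌉ = 1270
j=5: r + 4k = 1647.536235… → ⌈·⌉ = 1648
j=6: r + 5k = 2025.183294… → ⌈·⌉ = 2026
j=7: r + 6k = 2402.830352… → ⌈·⌉ = 2403
j=8: r + 7k = 2780.477411… → ⌈·⌉ = 2781
j=9: r + 8k = 3158.124470… → ⌈·⌉ = 3159
j=10: r + 9k = 3535.771529… → ⌈·⌉ = 3536
j=11: r + 10k = 3913.418588… → ⌈·⌉ = 3914
j=12: r + 11k = 4291.065647… → ⌈·⌉ = 4292
j=13: r + 12k = 4668.712705… → ⌈·⌉ = 4669
j=14: r + 13k = 5046.359764… → ⌈·⌉ = 5047
j=15: r + 14k = 5424.006823… → ⌈·⌉ = 5425
j=16: r + 15k = 5801.653882… → ⌈·⌉ = 5802
j=17: r + 16k = 6179.300941… → ⌈·⌉ = 6180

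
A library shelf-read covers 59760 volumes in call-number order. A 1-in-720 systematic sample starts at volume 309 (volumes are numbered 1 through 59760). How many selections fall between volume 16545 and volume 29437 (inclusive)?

k = 720
First selection ≥ 16545: 309 + ⌈(16545−309)/720⌉·720 = 309 + 23×720 = 16869
Last selection ≤ 29437: 309 + ⌊(29437−309)/720⌋·720 = 309 + 40×720 = 29109
Count = 40 − 23 + 1 = 18

18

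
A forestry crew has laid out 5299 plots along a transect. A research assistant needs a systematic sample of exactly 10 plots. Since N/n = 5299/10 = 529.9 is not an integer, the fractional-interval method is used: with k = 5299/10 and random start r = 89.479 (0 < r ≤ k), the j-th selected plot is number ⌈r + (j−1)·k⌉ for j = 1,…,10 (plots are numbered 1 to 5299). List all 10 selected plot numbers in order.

j=1: r + 0k = 89.479 → ⌈·⌉ = 90
j=2: r + 1k = 619.379 → ⌈·⌉ = 620
j=3: r + 2k = 1149.279 → ⌈·⌉ = 1150
j=4: r + 3k = 1679.179 → ⌈·⌉ = 1680
j=5: r + 4k = 2209.079 → ⌈·⌉ = 2210
j=6: r + 5k = 2738.979 → ⌈·⌉ = 2739
j=7: r + 6k = 3268.879 → ⌈·⌉ = 3269
j=8: r + 7k = 3798.779 → ⌈·⌉ = 3799
j=9: r + 8k = 4328.679 → ⌈·⌉ = 4329
j=10: r + 9k = 4858.579 → ⌈·⌉ = 4859

90, 620, 1150, 1680, 2210, 2739, 3269, 3799, 4329, 4859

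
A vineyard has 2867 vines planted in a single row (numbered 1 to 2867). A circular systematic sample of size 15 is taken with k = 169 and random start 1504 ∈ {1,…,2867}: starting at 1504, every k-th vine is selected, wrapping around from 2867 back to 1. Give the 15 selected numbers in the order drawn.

Selection 1: 1504
Selection 2: 1504 + 169 = 1673
Selection 3: 1673 + 169 = 1842
Selection 4: 1842 + 169 = 2011
Selection 5: 2011 + 169 = 2180
Selection 6: 2180 + 169 = 2349
Selection 7: 2349 + 169 = 2518
Selection 8: 2518 + 169 = 2687
Selection 9: 2687 + 169 = 2856
Selection 10: 2856 + 169 = 3025 → 3025 − 2867 = 158
Selection 11: 158 + 169 = 327
Selection 12: 327 + 169 = 496
Selection 13: 496 + 169 = 665
Selection 14: 665 + 169 = 834
Selection 15: 834 + 169 = 1003

1504, 1673, 1842, 2011, 2180, 2349, 2518, 2687, 2856, 158, 327, 496, 665, 834, 1003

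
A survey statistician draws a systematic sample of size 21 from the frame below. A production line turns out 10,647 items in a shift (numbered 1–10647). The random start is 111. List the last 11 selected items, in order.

k = N/n = 10647/21 = 507
11th selection = 111 + 10×507 = 5181
12th: 5181 + 507 = 5688
13th: 5688 + 507 = 6195
14th: 6195 + 507 = 6702
15th: 6702 + 507 = 7209
16th: 7209 + 507 = 7716
17th: 7716 + 507 = 8223
18th: 8223 + 507 = 8730
19th: 8730 + 507 = 9237
20th: 9237 + 507 = 9744
21st: 9744 + 507 = 10251

5181, 5688, 6195, 6702, 7209, 7716, 8223, 8730, 9237, 9744, 10251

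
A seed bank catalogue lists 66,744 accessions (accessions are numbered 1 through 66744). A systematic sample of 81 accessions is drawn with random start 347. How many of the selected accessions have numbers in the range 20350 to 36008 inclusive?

19

k = 66744/81 = 824
First selection ≥ 20350: 347 + ⌈(20350−347)/824⌉·824 = 347 + 25×824 = 20947
Last selection ≤ 36008: 347 + ⌊(36008−347)/824⌋·824 = 347 + 43×824 = 35779
Count = 43 − 25 + 1 = 19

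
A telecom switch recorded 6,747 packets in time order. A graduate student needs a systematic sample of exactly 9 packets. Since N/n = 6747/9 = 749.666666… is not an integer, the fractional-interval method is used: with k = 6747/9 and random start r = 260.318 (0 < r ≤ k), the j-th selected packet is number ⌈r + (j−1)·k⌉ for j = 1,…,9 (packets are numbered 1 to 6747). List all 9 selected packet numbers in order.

j=1: r + 0k = 260.318 → ⌈·⌉ = 261
j=2: r + 1k = 1009.984666… → ⌈·⌉ = 1010
j=3: r + 2k = 1759.651333… → ⌈·⌉ = 1760
j=4: r + 3k = 2509.318 → ⌈·⌉ = 2510
j=5: r + 4k = 3258.984666… → ⌈·⌉ = 3259
j=6: r + 5k = 4008.651333… → ⌈·⌉ = 4009
j=7: r + 6k = 4758.318 → ⌈·⌉ = 4759
j=8: r + 7k = 5507.984666… → ⌈·⌉ = 5508
j=9: r + 8k = 6257.651333… → ⌈·⌉ = 6258

261, 1010, 1760, 2510, 3259, 4009, 4759, 5508, 6258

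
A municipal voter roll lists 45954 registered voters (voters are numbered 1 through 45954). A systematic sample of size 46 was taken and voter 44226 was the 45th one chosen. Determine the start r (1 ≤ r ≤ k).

270

k = 45954/46 = 999
r = 44226 − (45−1)×999 = 44226 − 43956 = 270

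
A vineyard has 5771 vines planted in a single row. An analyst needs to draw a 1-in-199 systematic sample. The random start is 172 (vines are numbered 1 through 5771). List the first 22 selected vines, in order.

vine 1: 172
vine 2: 172 + 199 = 371
vine 3: 371 + 199 = 570
vine 4: 570 + 199 = 769
vine 5: 769 + 199 = 968
vine 6: 968 + 199 = 1167
vine 7: 1167 + 199 = 1366
vine 8: 1366 + 199 = 1565
vine 9: 1565 + 199 = 1764
vine 10: 1764 + 199 = 1963
vine 11: 1963 + 199 = 2162
vine 12: 2162 + 199 = 2361
vine 13: 2361 + 199 = 2560
vine 14: 2560 + 199 = 2759
vine 15: 2759 + 199 = 2958
vine 16: 2958 + 199 = 3157
vine 17: 3157 + 199 = 3356
vine 18: 3356 + 199 = 3555
vine 19: 3555 + 199 = 3754
vine 20: 3754 + 199 = 3953
vine 21: 3953 + 199 = 4152
vine 22: 4152 + 199 = 4351

172, 371, 570, 769, 968, 1167, 1366, 1565, 1764, 1963, 2162, 2361, 2560, 2759, 2958, 3157, 3356, 3555, 3754, 3953, 4152, 4351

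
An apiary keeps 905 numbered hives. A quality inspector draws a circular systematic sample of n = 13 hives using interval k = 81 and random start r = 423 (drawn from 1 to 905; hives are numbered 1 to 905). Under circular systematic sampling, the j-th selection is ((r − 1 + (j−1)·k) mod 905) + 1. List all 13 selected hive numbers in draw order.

423, 504, 585, 666, 747, 828, 4, 85, 166, 247, 328, 409, 490

Selection 1: 423
Selection 2: 423 + 81 = 504
Selection 3: 504 + 81 = 585
Selection 4: 585 + 81 = 666
Selection 5: 666 + 81 = 747
Selection 6: 747 + 81 = 828
Selection 7: 828 + 81 = 909 → 909 − 905 = 4
Selection 8: 4 + 81 = 85
Selection 9: 85 + 81 = 166
Selection 10: 166 + 81 = 247
Selection 11: 247 + 81 = 328
Selection 12: 328 + 81 = 409
Selection 13: 409 + 81 = 490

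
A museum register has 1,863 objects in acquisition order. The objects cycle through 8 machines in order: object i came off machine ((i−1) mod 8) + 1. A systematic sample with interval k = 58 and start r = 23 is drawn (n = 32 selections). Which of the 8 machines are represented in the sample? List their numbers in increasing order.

Consecutive selections differ by k = 58, so their machine numbers differ by 58 mod 8 = 2.
gcd(58, 8) = 2, so the sample visits 8/2 = 4 distinct residues mod 8.
Start 23 is machine 7; the machines hit are 1, 3, 5, 7.

1, 3, 5, 7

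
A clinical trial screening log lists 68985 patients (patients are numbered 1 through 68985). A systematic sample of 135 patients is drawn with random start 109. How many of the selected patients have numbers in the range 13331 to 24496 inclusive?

22

k = 68985/135 = 511
First selection ≥ 13331: 109 + ⌈(13331−109)/511⌉·511 = 109 + 26×511 = 13395
Last selection ≤ 24496: 109 + ⌊(24496−109)/511⌋·511 = 109 + 47×511 = 24126
Count = 47 − 26 + 1 = 22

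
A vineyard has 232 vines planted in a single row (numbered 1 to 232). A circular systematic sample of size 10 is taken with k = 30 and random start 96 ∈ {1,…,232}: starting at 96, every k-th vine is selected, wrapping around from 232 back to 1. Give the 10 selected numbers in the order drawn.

96, 126, 156, 186, 216, 14, 44, 74, 104, 134

Selection 1: 96
Selection 2: 96 + 30 = 126
Selection 3: 126 + 30 = 156
Selection 4: 156 + 30 = 186
Selection 5: 186 + 30 = 216
Selection 6: 216 + 30 = 246 → 246 − 232 = 14
Selection 7: 14 + 30 = 44
Selection 8: 44 + 30 = 74
Selection 9: 74 + 30 = 104
Selection 10: 104 + 30 = 134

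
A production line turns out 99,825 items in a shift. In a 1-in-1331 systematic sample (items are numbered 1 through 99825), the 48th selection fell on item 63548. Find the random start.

k = 1331
r = 63548 − (48−1)×1331 = 63548 − 62557 = 991

991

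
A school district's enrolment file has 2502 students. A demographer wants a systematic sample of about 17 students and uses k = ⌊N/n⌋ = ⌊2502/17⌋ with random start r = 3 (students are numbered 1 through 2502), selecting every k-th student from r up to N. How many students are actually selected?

18

k = ⌊2502/17⌋ = 147
Achieved size = ⌊(2502 − 3)/147⌋ + 1 = ⌊2499/147⌋ + 1 = 17 + 1 = 18
(last selection: 3 + 17×147 = 2502 ≤ 2502; next would be 2649 > 2502)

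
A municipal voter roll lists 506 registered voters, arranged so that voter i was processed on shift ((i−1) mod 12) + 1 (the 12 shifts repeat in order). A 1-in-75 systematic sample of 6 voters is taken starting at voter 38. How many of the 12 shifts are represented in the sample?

Consecutive selections differ by k = 75, so their shift numbers differ by 75 mod 12 = 3.
gcd(75, 12) = 3, so the sample visits 12/3 = 4 distinct residues mod 12.
Start 38 is shift 2; the shifts hit are 2, 5, 8, 11.

4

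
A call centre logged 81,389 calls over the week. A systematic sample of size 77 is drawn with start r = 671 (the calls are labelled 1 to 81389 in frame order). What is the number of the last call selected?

k = 81389/77 = 1057
77th selection = r + (77−1)·k = 671 + 76×1057 = 671 + 80332 = 81003

81003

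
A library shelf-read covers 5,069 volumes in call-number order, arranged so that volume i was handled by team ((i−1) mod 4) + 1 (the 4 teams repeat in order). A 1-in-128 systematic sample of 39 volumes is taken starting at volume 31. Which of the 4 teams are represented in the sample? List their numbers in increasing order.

3

Consecutive selections differ by k = 128, so their team numbers differ by 128 mod 4 = 0.
gcd(128, 4) = 4, so the sample visits 4/4 = 1 distinct residues mod 4.
Start 31 is team 3; the teams hit are 3.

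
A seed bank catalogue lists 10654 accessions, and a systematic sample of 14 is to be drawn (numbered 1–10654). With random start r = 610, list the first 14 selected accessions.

610, 1371, 2132, 2893, 3654, 4415, 5176, 5937, 6698, 7459, 8220, 8981, 9742, 10503

k = N/n = 10654/14 = 761
accession 1: 610
accession 2: 610 + 761 = 1371
accession 3: 1371 + 761 = 2132
accession 4: 2132 + 761 = 2893
accession 5: 2893 + 761 = 3654
accession 6: 3654 + 761 = 4415
accession 7: 4415 + 761 = 5176
accession 8: 5176 + 761 = 5937
accession 9: 5937 + 761 = 6698
accession 10: 6698 + 761 = 7459
accession 11: 7459 + 761 = 8220
accession 12: 8220 + 761 = 8981
accession 13: 8981 + 761 = 9742
accession 14: 9742 + 761 = 10503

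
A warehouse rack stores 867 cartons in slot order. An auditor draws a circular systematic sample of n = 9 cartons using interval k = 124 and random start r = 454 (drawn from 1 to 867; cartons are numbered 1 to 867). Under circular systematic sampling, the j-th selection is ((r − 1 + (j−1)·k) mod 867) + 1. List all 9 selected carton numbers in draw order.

454, 578, 702, 826, 83, 207, 331, 455, 579

Selection 1: 454
Selection 2: 454 + 124 = 578
Selection 3: 578 + 124 = 702
Selection 4: 702 + 124 = 826
Selection 5: 826 + 124 = 950 → 950 − 867 = 83
Selection 6: 83 + 124 = 207
Selection 7: 207 + 124 = 331
Selection 8: 331 + 124 = 455
Selection 9: 455 + 124 = 579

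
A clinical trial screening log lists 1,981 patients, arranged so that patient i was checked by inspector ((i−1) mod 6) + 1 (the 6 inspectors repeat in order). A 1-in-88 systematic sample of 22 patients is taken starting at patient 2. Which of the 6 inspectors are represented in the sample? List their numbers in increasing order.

Consecutive selections differ by k = 88, so their inspector numbers differ by 88 mod 6 = 4.
gcd(88, 6) = 2, so the sample visits 6/2 = 3 distinct residues mod 6.
Start 2 is inspector 2; the inspectors hit are 2, 4, 6.

2, 4, 6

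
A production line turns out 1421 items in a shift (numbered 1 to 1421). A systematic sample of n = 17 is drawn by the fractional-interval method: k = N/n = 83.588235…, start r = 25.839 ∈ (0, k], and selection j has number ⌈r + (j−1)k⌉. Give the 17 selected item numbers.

j=1: r + 0k = 25.839 → ⌈·⌉ = 26
j=2: r + 1k = 109.427235… → ⌈·⌉ = 110
j=3: r + 2k = 193.015470… → ⌈·⌉ = 194
j=4: r + 3k = 276.603705… → ⌈·⌉ = 277
j=5: r + 4k = 360.191941… → ⌈·⌉ = 361
j=6: r + 5k = 443.780176… → ⌈·⌉ = 444
j=7: r + 6k = 527.368411… → ⌈·⌉ = 528
j=8: r + 7k = 610.956647… → ⌈·⌉ = 611
j=9: r + 8k = 694.544882… → ⌈·⌉ = 695
j=10: r + 9k = 778.133117… → ⌈·⌉ = 779
j=11: r + 10k = 861.721352… → ⌈·⌉ = 862
j=12: r + 11k = 945.309588… → ⌈·⌉ = 946
j=13: r + 12k = 1028.897823… → ⌈·⌉ = 1029
j=14: r + 13k = 1112.486058… → ⌈·⌉ = 1113
j=15: r + 14k = 1196.074294… → ⌈·⌉ = 1197
j=16: r + 15k = 1279.662529… → ⌈·⌉ = 1280
j=17: r + 16k = 1363.250764… → ⌈·⌉ = 1364

26, 110, 194, 277, 361, 444, 528, 611, 695, 779, 862, 946, 1029, 1113, 1197, 1280, 1364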